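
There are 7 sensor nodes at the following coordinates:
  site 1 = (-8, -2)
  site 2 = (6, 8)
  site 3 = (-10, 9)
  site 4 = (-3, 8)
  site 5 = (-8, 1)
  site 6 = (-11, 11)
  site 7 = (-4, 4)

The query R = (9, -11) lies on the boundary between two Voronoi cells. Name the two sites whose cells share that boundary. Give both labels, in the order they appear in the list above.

Squared distances from R to each site:
d²(R, site 1) = (9−(-8))² + (-11−(-2))² = 289 + 81 = 370
d²(R, site 2) = (9−6)² + (-11−8)² = 9 + 361 = 370
d²(R, site 3) = (9−(-10))² + (-11−9)² = 361 + 400 = 761
d²(R, site 4) = (9−(-3))² + (-11−8)² = 144 + 361 = 505
d²(R, site 5) = (9−(-8))² + (-11−1)² = 289 + 144 = 433
d²(R, site 6) = (9−(-11))² + (-11−11)² = 400 + 484 = 884
d²(R, site 7) = (9−(-4))² + (-11−4)² = 169 + 225 = 394
R is equidistant from site 1 and site 2 (both at squared distance 370), and every other site is strictly farther — so R lies on the site 1–site 2 Voronoi edge.

site 1 and site 2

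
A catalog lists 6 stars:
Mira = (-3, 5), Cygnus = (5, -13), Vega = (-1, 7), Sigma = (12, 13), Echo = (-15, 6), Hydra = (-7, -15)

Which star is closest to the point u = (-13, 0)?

Echo

Since √ is increasing, it suffices to compare squared distances:
d²(u, Mira) = (-13−(-3))² + (0−5)² = 100 + 25 = 125
d²(u, Cygnus) = (-13−5)² + (0−(-13))² = 324 + 169 = 493
d²(u, Vega) = (-13−(-1))² + (0−7)² = 144 + 49 = 193
d²(u, Sigma) = (-13−12)² + (0−13)² = 625 + 169 = 794
d²(u, Echo) = (-13−(-15))² + (0−6)² = 4 + 36 = 40
d²(u, Hydra) = (-13−(-7))² + (0−(-15))² = 36 + 225 = 261
The smallest is to Echo, so u lies in the Voronoi region of Echo.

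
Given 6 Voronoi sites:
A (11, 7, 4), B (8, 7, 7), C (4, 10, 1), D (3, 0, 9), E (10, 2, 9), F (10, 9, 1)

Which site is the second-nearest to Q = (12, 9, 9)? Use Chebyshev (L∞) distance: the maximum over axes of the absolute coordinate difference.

d(Q,A) = max(1, 2, 5) = 5
d(Q,B) = max(4, 2, 2) = 4
d(Q,C) = max(8, 1, 8) = 8
d(Q,D) = max(9, 9, 0) = 9
d(Q,E) = max(2, 7, 0) = 7
d(Q,F) = max(2, 0, 8) = 8
Sorted ascending: B, A, E, … — the second-nearest is A.

A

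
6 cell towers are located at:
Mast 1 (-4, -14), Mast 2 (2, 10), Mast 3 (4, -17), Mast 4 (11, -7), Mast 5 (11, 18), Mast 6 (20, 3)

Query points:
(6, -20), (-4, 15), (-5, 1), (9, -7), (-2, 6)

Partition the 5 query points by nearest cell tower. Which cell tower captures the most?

Mast 2

(6, -20) — d² to each: Mast 1:136, Mast 2:916, Mast 3:13, Mast 4:194, Mast 5:1469, Mast 6:725 → nearest is Mast 3
(-4, 15) — d² to each: Mast 1:841, Mast 2:61, Mast 3:1088, Mast 4:709, Mast 5:234, Mast 6:720 → nearest is Mast 2
(-5, 1) — d² to each: Mast 1:226, Mast 2:130, Mast 3:405, Mast 4:320, Mast 5:545, Mast 6:629 → nearest is Mast 2
(9, -7) — d² to each: Mast 1:218, Mast 2:338, Mast 3:125, Mast 4:4, Mast 5:629, Mast 6:221 → nearest is Mast 4
(-2, 6) — d² to each: Mast 1:404, Mast 2:32, Mast 3:565, Mast 4:338, Mast 5:313, Mast 6:493 → nearest is Mast 2
Tally — Mast 2:3, Mast 3:1, Mast 4:1. Mast 2 captures the most (3).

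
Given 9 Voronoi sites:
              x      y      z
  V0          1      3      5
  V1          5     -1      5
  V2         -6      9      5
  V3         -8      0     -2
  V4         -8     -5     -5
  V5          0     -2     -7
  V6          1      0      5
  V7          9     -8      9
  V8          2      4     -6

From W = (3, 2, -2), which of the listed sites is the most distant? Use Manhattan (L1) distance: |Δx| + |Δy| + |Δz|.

d(W,V0) = |3−1| + |2−3| + |-2−5| = 2 + 1 + 7 = 10
d(W,V1) = |3−5| + |2−(-1)| + |-2−5| = 2 + 3 + 7 = 12
d(W,V2) = |3−(-6)| + |2−9| + |-2−5| = 9 + 7 + 7 = 23
d(W,V3) = |3−(-8)| + |2−0| + |-2−(-2)| = 11 + 2 + 0 = 13
d(W,V4) = |3−(-8)| + |2−(-5)| + |-2−(-5)| = 11 + 7 + 3 = 21
d(W,V5) = |3−0| + |2−(-2)| + |-2−(-7)| = 3 + 4 + 5 = 12
d(W,V6) = |3−1| + |2−0| + |-2−5| = 2 + 2 + 7 = 11
d(W,V7) = |3−9| + |2−(-8)| + |-2−9| = 6 + 10 + 11 = 27
d(W,V8) = |3−2| + |2−4| + |-2−(-6)| = 1 + 2 + 4 = 7
The largest is to V7.

V7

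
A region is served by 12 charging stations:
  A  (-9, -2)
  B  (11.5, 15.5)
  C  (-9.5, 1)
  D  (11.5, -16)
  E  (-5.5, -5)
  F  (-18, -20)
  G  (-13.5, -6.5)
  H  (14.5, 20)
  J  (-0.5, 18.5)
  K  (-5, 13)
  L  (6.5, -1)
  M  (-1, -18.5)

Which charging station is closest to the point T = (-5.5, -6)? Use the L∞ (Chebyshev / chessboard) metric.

d(T,A) = max(3.5, 4) = 4
d(T,B) = max(17, 21.5) = 21.5
d(T,C) = max(4, 7) = 7
d(T,D) = max(17, 10) = 17
d(T,E) = max(0, 1) = 1
d(T,F) = max(12.5, 14) = 14
d(T,G) = max(8, 0.5) = 8
d(T,H) = max(20, 26) = 26
d(T,J) = max(5, 24.5) = 24.5
d(T,K) = max(0.5, 19) = 19
d(T,L) = max(12, 5) = 12
d(T,M) = max(4.5, 12.5) = 12.5
Minimum is at E.

E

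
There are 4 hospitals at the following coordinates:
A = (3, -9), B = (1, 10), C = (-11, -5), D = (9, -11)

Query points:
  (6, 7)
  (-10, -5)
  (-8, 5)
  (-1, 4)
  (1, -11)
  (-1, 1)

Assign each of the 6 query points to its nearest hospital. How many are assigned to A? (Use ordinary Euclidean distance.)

(6, 7) — d² to each: A:265, B:34, C:433, D:333 → nearest is B
(-10, -5) — d² to each: A:185, B:346, C:1, D:397 → nearest is C
(-8, 5) — d² to each: A:317, B:106, C:109, D:545 → nearest is B
(-1, 4) — d² to each: A:185, B:40, C:181, D:325 → nearest is B
(1, -11) — d² to each: A:8, B:441, C:180, D:64 → nearest is A
(-1, 1) — d² to each: A:116, B:85, C:136, D:244 → nearest is B
1 of the 6 points has A as nearest.

1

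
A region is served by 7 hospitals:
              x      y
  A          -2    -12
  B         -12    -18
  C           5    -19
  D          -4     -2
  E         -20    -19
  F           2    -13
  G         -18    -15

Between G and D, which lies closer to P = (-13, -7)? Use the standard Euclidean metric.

G

Compare squared distances:
|PG|² = (-13−(-18))² + (-7−(-15))² = 25 + 64 = 89
|PD|² = (-13−(-4))² + (-7−(-2))² = 81 + 25 = 106
89 < 106, so G is closer.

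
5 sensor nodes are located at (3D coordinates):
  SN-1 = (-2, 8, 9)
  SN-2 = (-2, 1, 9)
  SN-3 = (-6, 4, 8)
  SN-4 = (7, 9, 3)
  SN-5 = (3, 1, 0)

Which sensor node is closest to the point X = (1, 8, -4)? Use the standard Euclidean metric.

Squared Euclidean distances:
d²(X, SN-1) = 9 + 0 + 169 = 178
d²(X, SN-2) = 9 + 49 + 169 = 227
d²(X, SN-3) = 49 + 16 + 144 = 209
d²(X, SN-4) = 36 + 1 + 49 = 86
d²(X, SN-5) = 4 + 49 + 16 = 69
The smallest is to SN-5, so X lies in the Voronoi region of SN-5.

SN-5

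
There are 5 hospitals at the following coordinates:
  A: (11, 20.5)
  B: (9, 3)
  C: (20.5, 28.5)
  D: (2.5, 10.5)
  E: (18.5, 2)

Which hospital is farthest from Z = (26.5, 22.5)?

D

Squared Euclidean distances:
|ZA|² = (26.5−11)² + (22.5−20.5)² = 240.25 + 4 = 244.25
|ZB|² = (26.5−9)² + (22.5−3)² = 306.25 + 380.25 = 686.5
|ZC|² = (26.5−20.5)² + (22.5−28.5)² = 36 + 36 = 72
|ZD|² = (26.5−2.5)² + (22.5−10.5)² = 576 + 144 = 720
|ZE|² = (26.5−18.5)² + (22.5−2)² = 64 + 420.25 = 484.25
The largest is to D.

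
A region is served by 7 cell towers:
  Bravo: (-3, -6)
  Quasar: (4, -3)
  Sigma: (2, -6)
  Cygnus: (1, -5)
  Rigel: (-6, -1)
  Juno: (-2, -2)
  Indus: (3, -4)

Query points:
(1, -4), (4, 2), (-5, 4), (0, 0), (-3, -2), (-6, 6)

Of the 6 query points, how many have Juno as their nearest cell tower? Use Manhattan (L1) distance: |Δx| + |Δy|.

2

(1, -4) — d to each: Bravo:6, Quasar:4, Sigma:3, Cygnus:1, Rigel:10, Juno:5, Indus:2 → nearest is Cygnus
(4, 2) — d to each: Bravo:15, Quasar:5, Sigma:10, Cygnus:10, Rigel:13, Juno:10, Indus:7 → nearest is Quasar
(-5, 4) — d to each: Bravo:12, Quasar:16, Sigma:17, Cygnus:15, Rigel:6, Juno:9, Indus:16 → nearest is Rigel
(0, 0) — d to each: Bravo:9, Quasar:7, Sigma:8, Cygnus:6, Rigel:7, Juno:4, Indus:7 → nearest is Juno
(-3, -2) — d to each: Bravo:4, Quasar:8, Sigma:9, Cygnus:7, Rigel:4, Juno:1, Indus:8 → nearest is Juno
(-6, 6) — d to each: Bravo:15, Quasar:19, Sigma:20, Cygnus:18, Rigel:7, Juno:12, Indus:19 → nearest is Rigel
2 of the 6 points have Juno as nearest.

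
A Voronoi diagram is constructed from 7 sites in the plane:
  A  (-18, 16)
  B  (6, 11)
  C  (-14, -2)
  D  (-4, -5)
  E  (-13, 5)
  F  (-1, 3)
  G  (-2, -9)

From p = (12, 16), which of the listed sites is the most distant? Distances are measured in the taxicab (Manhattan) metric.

C

d(p,A) = |12−(-18)| + |16−16| = 30 + 0 = 30
d(p,B) = |12−6| + |16−11| = 6 + 5 = 11
d(p,C) = |12−(-14)| + |16−(-2)| = 26 + 18 = 44
d(p,D) = |12−(-4)| + |16−(-5)| = 16 + 21 = 37
d(p,E) = |12−(-13)| + |16−5| = 25 + 11 = 36
d(p,F) = |12−(-1)| + |16−3| = 13 + 13 = 26
d(p,G) = |12−(-2)| + |16−(-9)| = 14 + 25 = 39
The largest is to C.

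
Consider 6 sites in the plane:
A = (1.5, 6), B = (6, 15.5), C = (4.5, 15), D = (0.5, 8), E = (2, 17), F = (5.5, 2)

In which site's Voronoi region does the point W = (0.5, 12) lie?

D

Squared Euclidean distances:
|WA|² = (0.5−1.5)² + (12−6)² = 1 + 36 = 37
|WB|² = (0.5−6)² + (12−15.5)² = 30.25 + 12.25 = 42.5
|WC|² = (0.5−4.5)² + (12−15)² = 16 + 9 = 25
|WD|² = (0.5−0.5)² + (12−8)² = 0 + 16 = 16
|WE|² = (0.5−2)² + (12−17)² = 2.25 + 25 = 27.25
|WF|² = (0.5−5.5)² + (12−2)² = 25 + 100 = 125
D is nearest.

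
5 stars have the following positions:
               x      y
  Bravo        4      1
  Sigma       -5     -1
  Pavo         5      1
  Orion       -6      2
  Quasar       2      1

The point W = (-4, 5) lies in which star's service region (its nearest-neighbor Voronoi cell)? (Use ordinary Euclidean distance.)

Orion

Squared Euclidean distances:
d²(W, Bravo) = (-4−4)² + (5−1)² = 64 + 16 = 80
d²(W, Sigma) = (-4−(-5))² + (5−(-1))² = 1 + 36 = 37
d²(W, Pavo) = (-4−5)² + (5−1)² = 81 + 16 = 97
d²(W, Orion) = (-4−(-6))² + (5−2)² = 4 + 9 = 13
d²(W, Quasar) = (-4−2)² + (5−1)² = 36 + 16 = 52
Orion is nearest.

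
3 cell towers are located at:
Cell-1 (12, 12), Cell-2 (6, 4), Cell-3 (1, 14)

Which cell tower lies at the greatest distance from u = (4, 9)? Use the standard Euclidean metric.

Since √ is increasing, it suffices to compare squared distances:
d²(u, Cell-1) = (4−12)² + (9−12)² = 64 + 9 = 73
d²(u, Cell-2) = (4−6)² + (9−4)² = 4 + 25 = 29
d²(u, Cell-3) = (4−1)² + (9−14)² = 9 + 25 = 34
The largest is to Cell-1.

Cell-1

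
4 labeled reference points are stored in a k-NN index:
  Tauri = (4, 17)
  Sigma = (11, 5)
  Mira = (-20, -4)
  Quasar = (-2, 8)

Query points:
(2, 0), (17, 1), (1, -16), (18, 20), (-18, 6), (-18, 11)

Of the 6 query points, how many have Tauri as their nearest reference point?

1

(2, 0) — d² to each: Tauri:293, Sigma:106, Mira:500, Quasar:80 → nearest is Quasar
(17, 1) — d² to each: Tauri:425, Sigma:52, Mira:1394, Quasar:410 → nearest is Sigma
(1, -16) — d² to each: Tauri:1098, Sigma:541, Mira:585, Quasar:585 → nearest is Sigma
(18, 20) — d² to each: Tauri:205, Sigma:274, Mira:2020, Quasar:544 → nearest is Tauri
(-18, 6) — d² to each: Tauri:605, Sigma:842, Mira:104, Quasar:260 → nearest is Mira
(-18, 11) — d² to each: Tauri:520, Sigma:877, Mira:229, Quasar:265 → nearest is Mira
1 of the 6 points has Tauri as nearest.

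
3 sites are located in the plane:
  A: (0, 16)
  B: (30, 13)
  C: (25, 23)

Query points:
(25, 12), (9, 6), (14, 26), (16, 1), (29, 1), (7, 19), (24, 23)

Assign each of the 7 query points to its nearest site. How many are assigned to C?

(25, 12) — d² to each: A:641, B:26, C:121 → nearest is B
(9, 6) — d² to each: A:181, B:490, C:545 → nearest is A
(14, 26) — d² to each: A:296, B:425, C:130 → nearest is C
(16, 1) — d² to each: A:481, B:340, C:565 → nearest is B
(29, 1) — d² to each: A:1066, B:145, C:500 → nearest is B
(7, 19) — d² to each: A:58, B:565, C:340 → nearest is A
(24, 23) — d² to each: A:625, B:136, C:1 → nearest is C
2 of the 7 points have C as nearest.

2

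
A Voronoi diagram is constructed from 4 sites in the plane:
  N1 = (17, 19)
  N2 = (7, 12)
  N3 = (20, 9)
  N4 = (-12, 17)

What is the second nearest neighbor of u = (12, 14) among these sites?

Squared Euclidean distances:
|uN1|² = (12−17)² + (14−19)² = 25 + 25 = 50
|uN2|² = (12−7)² + (14−12)² = 25 + 4 = 29
|uN3|² = (12−20)² + (14−9)² = 64 + 25 = 89
|uN4|² = (12−(-12))² + (14−17)² = 576 + 9 = 585
Sorted ascending: N2, N1, N3, … — the second-nearest is N1.

N1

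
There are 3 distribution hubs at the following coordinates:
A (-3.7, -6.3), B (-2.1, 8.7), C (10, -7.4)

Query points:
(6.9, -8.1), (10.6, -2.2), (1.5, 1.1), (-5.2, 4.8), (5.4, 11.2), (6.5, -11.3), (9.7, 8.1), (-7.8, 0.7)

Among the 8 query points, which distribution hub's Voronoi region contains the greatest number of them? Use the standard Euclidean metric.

B

(6.9, -8.1) — d² to each: A:115.6, B:363.24, C:10.1 → nearest is C
(10.6, -2.2) — d² to each: A:221.3, B:280.1, C:27.4 → nearest is C
(1.5, 1.1) — d² to each: A:81.8, B:70.72, C:144.5 → nearest is B
(-5.2, 4.8) — d² to each: A:125.46, B:24.82, C:379.88 → nearest is B
(5.4, 11.2) — d² to each: A:389.06, B:62.5, C:367.12 → nearest is B
(6.5, -11.3) — d² to each: A:129.04, B:473.96, C:27.46 → nearest is C
(9.7, 8.1) — d² to each: A:386.92, B:139.6, C:240.34 → nearest is B
(-7.8, 0.7) — d² to each: A:65.81, B:96.49, C:382.45 → nearest is A
Tally — A:1, B:4, C:3. B captures the most (4).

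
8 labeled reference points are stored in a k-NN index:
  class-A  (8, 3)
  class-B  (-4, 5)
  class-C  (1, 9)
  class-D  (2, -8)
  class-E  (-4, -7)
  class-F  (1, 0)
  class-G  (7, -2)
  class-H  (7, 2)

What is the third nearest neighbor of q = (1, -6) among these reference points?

Since √ is increasing, it suffices to compare squared distances:
d²(q, class-A) = 49 + 81 = 130
d²(q, class-B) = 25 + 121 = 146
d²(q, class-C) = 0 + 225 = 225
d²(q, class-D) = 1 + 4 = 5
d²(q, class-E) = 25 + 1 = 26
d²(q, class-F) = 0 + 36 = 36
d²(q, class-G) = 36 + 16 = 52
d²(q, class-H) = 36 + 64 = 100
Sorted ascending: class-D, class-E, class-F, class-G, … — the third-nearest is class-F.

class-F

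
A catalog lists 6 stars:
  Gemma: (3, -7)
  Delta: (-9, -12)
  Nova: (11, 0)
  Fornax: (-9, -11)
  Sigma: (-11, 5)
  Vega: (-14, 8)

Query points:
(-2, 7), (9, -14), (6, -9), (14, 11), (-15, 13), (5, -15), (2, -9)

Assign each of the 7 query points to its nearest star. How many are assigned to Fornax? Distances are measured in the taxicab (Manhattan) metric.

0

(-2, 7) — d to each: Gemma:19, Delta:26, Nova:20, Fornax:25, Sigma:11, Vega:13 → nearest is Sigma
(9, -14) — d to each: Gemma:13, Delta:20, Nova:16, Fornax:21, Sigma:39, Vega:45 → nearest is Gemma
(6, -9) — d to each: Gemma:5, Delta:18, Nova:14, Fornax:17, Sigma:31, Vega:37 → nearest is Gemma
(14, 11) — d to each: Gemma:29, Delta:46, Nova:14, Fornax:45, Sigma:31, Vega:31 → nearest is Nova
(-15, 13) — d to each: Gemma:38, Delta:31, Nova:39, Fornax:30, Sigma:12, Vega:6 → nearest is Vega
(5, -15) — d to each: Gemma:10, Delta:17, Nova:21, Fornax:18, Sigma:36, Vega:42 → nearest is Gemma
(2, -9) — d to each: Gemma:3, Delta:14, Nova:18, Fornax:13, Sigma:27, Vega:33 → nearest is Gemma
0 of the 7 points have Fornax as nearest.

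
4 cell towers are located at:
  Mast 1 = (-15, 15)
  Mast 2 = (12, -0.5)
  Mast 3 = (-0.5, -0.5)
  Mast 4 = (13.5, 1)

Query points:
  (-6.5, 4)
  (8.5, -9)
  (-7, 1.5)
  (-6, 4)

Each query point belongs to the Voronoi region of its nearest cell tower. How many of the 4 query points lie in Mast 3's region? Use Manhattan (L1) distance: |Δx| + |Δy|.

3

(-6.5, 4) — d to each: Mast 1:19.5, Mast 2:23, Mast 3:10.5, Mast 4:23 → nearest is Mast 3
(8.5, -9) — d to each: Mast 1:47.5, Mast 2:12, Mast 3:17.5, Mast 4:15 → nearest is Mast 2
(-7, 1.5) — d to each: Mast 1:21.5, Mast 2:21, Mast 3:8.5, Mast 4:21 → nearest is Mast 3
(-6, 4) — d to each: Mast 1:20, Mast 2:22.5, Mast 3:10, Mast 4:22.5 → nearest is Mast 3
3 of the 4 points have Mast 3 as nearest.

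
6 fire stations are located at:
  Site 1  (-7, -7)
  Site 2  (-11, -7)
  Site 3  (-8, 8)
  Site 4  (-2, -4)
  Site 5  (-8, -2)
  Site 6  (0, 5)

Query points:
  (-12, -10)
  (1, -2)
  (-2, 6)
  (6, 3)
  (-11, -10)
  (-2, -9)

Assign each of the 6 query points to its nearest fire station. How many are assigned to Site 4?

2

(-12, -10) — d² to each: Site 1:34, Site 2:10, Site 3:340, Site 4:136, Site 5:80, Site 6:369 → nearest is Site 2
(1, -2) — d² to each: Site 1:89, Site 2:169, Site 3:181, Site 4:13, Site 5:81, Site 6:50 → nearest is Site 4
(-2, 6) — d² to each: Site 1:194, Site 2:250, Site 3:40, Site 4:100, Site 5:100, Site 6:5 → nearest is Site 6
(6, 3) — d² to each: Site 1:269, Site 2:389, Site 3:221, Site 4:113, Site 5:221, Site 6:40 → nearest is Site 6
(-11, -10) — d² to each: Site 1:25, Site 2:9, Site 3:333, Site 4:117, Site 5:73, Site 6:346 → nearest is Site 2
(-2, -9) — d² to each: Site 1:29, Site 2:85, Site 3:325, Site 4:25, Site 5:85, Site 6:200 → nearest is Site 4
2 of the 6 points have Site 4 as nearest.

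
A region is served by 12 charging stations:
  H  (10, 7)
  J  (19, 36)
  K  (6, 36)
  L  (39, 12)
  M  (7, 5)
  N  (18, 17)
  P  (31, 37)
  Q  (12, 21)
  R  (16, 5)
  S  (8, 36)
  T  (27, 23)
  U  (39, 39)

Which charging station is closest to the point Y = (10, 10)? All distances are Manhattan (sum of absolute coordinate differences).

H

d(Y,H) = 0 + 3 = 3
d(Y,J) = 9 + 26 = 35
d(Y,K) = 4 + 26 = 30
d(Y,L) = 29 + 2 = 31
d(Y,M) = 3 + 5 = 8
d(Y,N) = 8 + 7 = 15
d(Y,P) = 21 + 27 = 48
d(Y,Q) = 2 + 11 = 13
d(Y,R) = 6 + 5 = 11
d(Y,S) = 2 + 26 = 28
d(Y,T) = 17 + 13 = 30
d(Y,U) = 29 + 29 = 58
H is nearest.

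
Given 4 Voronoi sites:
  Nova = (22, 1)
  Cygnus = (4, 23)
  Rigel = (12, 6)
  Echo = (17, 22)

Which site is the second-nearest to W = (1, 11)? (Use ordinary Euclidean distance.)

Since √ is increasing, it suffices to compare squared distances:
d²(W, Nova) = 441 + 100 = 541
d²(W, Cygnus) = 9 + 144 = 153
d²(W, Rigel) = 121 + 25 = 146
d²(W, Echo) = 256 + 121 = 377
Sorted ascending: Rigel, Cygnus, Echo, … — the second-nearest is Cygnus.

Cygnus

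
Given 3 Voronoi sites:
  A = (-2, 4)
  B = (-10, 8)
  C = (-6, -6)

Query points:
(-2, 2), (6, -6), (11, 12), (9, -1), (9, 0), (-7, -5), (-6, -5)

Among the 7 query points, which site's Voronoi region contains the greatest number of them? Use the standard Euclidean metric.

A

(-2, 2) — d² to each: A:4, B:100, C:80 → nearest is A
(6, -6) — d² to each: A:164, B:452, C:144 → nearest is C
(11, 12) — d² to each: A:233, B:457, C:613 → nearest is A
(9, -1) — d² to each: A:146, B:442, C:250 → nearest is A
(9, 0) — d² to each: A:137, B:425, C:261 → nearest is A
(-7, -5) — d² to each: A:106, B:178, C:2 → nearest is C
(-6, -5) — d² to each: A:97, B:185, C:1 → nearest is C
Tally — A:4, C:3. A captures the most (4).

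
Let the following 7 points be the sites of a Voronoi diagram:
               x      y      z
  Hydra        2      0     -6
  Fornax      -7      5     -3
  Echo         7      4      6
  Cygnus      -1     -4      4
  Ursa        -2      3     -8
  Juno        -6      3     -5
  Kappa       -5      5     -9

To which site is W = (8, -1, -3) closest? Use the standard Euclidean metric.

Compare squared distances (the ordering matches that of the actual distances):
d²(W, Hydra) = (8−2)² + (-1−0)² + (-3−(-6))² = 36 + 1 + 9 = 46
d²(W, Fornax) = (8−(-7))² + (-1−5)² + (-3−(-3))² = 225 + 36 + 0 = 261
d²(W, Echo) = (8−7)² + (-1−4)² + (-3−6)² = 1 + 25 + 81 = 107
d²(W, Cygnus) = (8−(-1))² + (-1−(-4))² + (-3−4)² = 81 + 9 + 49 = 139
d²(W, Ursa) = (8−(-2))² + (-1−3)² + (-3−(-8))² = 100 + 16 + 25 = 141
d²(W, Juno) = (8−(-6))² + (-1−3)² + (-3−(-5))² = 196 + 16 + 4 = 216
d²(W, Kappa) = (8−(-5))² + (-1−5)² + (-3−(-9))² = 169 + 36 + 36 = 241
Minimum is at Hydra.

Hydra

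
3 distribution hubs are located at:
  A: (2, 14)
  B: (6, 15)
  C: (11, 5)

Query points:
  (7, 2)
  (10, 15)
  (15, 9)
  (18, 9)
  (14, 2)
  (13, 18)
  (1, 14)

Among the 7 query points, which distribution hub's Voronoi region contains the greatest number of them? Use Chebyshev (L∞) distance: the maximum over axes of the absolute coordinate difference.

C

(7, 2) — d to each: A:12, B:13, C:4 → nearest is C
(10, 15) — d to each: A:8, B:4, C:10 → nearest is B
(15, 9) — d to each: A:13, B:9, C:4 → nearest is C
(18, 9) — d to each: A:16, B:12, C:7 → nearest is C
(14, 2) — d to each: A:12, B:13, C:3 → nearest is C
(13, 18) — d to each: A:11, B:7, C:13 → nearest is B
(1, 14) — d to each: A:1, B:5, C:10 → nearest is A
Tally — A:1, B:2, C:4. C captures the most (4).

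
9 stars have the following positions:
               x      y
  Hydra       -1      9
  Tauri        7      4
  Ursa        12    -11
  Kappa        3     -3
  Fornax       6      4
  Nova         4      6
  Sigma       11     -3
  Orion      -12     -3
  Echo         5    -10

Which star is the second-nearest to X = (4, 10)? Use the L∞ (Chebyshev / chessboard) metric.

d(X, Hydra) = max(5, 1) = 5
d(X, Tauri) = max(3, 6) = 6
d(X, Ursa) = max(8, 21) = 21
d(X, Kappa) = max(1, 13) = 13
d(X, Fornax) = max(2, 6) = 6
d(X, Nova) = max(0, 4) = 4
d(X, Sigma) = max(7, 13) = 13
d(X, Orion) = max(16, 13) = 16
d(X, Echo) = max(1, 20) = 20
Sorted ascending: Nova, Hydra, Tauri, … — the second-nearest is Hydra.

Hydra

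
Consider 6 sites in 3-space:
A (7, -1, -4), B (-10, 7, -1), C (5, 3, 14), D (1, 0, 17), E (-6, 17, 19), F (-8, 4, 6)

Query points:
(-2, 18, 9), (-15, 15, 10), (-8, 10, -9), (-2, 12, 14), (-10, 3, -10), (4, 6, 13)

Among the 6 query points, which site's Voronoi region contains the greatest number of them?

(-2, 18, 9) — d² to each: A:611, B:285, C:299, D:397, E:117, F:241 → nearest is E
(-15, 15, 10) — d² to each: A:936, B:210, C:560, D:530, E:166, F:186 → nearest is E
(-8, 10, -9) — d² to each: A:371, B:77, C:747, D:857, E:837, F:261 → nearest is B
(-2, 12, 14) — d² to each: A:574, B:314, C:130, D:162, E:66, F:164 → nearest is E
(-10, 3, -10) — d² to each: A:341, B:97, C:801, D:859, E:1053, F:261 → nearest is B
(4, 6, 13) — d² to each: A:347, B:393, C:11, D:61, E:257, F:197 → nearest is C
Tally — B:2, C:1, E:3. E captures the most (3).

E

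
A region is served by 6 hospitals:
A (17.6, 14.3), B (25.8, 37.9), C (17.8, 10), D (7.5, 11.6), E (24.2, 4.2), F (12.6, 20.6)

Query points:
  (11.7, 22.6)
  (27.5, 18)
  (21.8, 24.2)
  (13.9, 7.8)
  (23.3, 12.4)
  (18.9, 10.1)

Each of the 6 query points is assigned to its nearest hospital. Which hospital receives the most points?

C

(11.7, 22.6) — d² to each: A:103.7, B:432.9, C:195.97, D:138.64, E:494.81, F:4.81 → nearest is F
(27.5, 18) — d² to each: A:111.7, B:398.9, C:158.09, D:440.96, E:201.33, F:228.77 → nearest is A
(21.8, 24.2) — d² to each: A:115.65, B:203.69, C:217.64, D:363.25, E:405.76, F:97.6 → nearest is F
(13.9, 7.8) — d² to each: A:55.94, B:1047.62, C:20.05, D:55.4, E:119.05, F:165.53 → nearest is C
(23.3, 12.4) — d² to each: A:36.1, B:656.5, C:36.01, D:250.28, E:68.05, F:181.73 → nearest is C
(18.9, 10.1) — d² to each: A:19.33, B:820.45, C:1.22, D:132.21, E:62.9, F:149.94 → nearest is C
Tally — A:1, C:3, F:2. C captures the most (3).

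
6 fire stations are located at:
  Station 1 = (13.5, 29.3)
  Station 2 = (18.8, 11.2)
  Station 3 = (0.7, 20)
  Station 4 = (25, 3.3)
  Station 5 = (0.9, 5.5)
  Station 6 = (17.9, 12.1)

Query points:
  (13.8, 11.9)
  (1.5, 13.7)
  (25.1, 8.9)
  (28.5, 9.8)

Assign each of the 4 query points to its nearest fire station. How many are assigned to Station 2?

0

(13.8, 11.9) — d² to each: Station 1:302.85, Station 2:25.49, Station 3:237.22, Station 4:199.4, Station 5:207.37, Station 6:16.85 → nearest is Station 6
(1.5, 13.7) — d² to each: Station 1:387.36, Station 2:305.54, Station 3:40.33, Station 4:660.41, Station 5:67.6, Station 6:271.52 → nearest is Station 3
(25.1, 8.9) — d² to each: Station 1:550.72, Station 2:44.98, Station 3:718.57, Station 4:31.37, Station 5:597.2, Station 6:62.08 → nearest is Station 4
(28.5, 9.8) — d² to each: Station 1:605.25, Station 2:96.05, Station 3:876.88, Station 4:54.5, Station 5:780.25, Station 6:117.65 → nearest is Station 4
0 of the 4 points have Station 2 as nearest.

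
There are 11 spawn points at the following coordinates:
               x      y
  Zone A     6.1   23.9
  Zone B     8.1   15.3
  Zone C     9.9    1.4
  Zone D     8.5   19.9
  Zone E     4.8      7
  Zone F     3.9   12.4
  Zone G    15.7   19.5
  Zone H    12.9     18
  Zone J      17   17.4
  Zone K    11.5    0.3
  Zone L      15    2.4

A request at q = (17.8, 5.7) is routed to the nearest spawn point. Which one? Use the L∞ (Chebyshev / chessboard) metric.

Zone L

d(q, Zone A) = max(11.7, 18.2) = 18.2
d(q, Zone B) = max(9.7, 9.6) = 9.7
d(q, Zone C) = max(7.9, 4.3) = 7.9
d(q, Zone D) = max(9.3, 14.2) = 14.2
d(q, Zone E) = max(13, 1.3) = 13
d(q, Zone F) = max(13.9, 6.7) = 13.9
d(q, Zone G) = max(2.1, 13.8) = 13.8
d(q, Zone H) = max(4.9, 12.3) = 12.3
d(q, Zone J) = max(0.8, 11.7) = 11.7
d(q, Zone K) = max(6.3, 5.4) = 6.3
d(q, Zone L) = max(2.8, 3.3) = 3.3
Minimum is at Zone L.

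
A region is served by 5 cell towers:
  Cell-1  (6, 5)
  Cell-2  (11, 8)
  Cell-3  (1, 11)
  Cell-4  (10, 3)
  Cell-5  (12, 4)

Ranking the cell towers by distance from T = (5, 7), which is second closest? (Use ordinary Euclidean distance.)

Since √ is increasing, it suffices to compare squared distances:
d²(T, Cell-1) = (5−6)² + (7−5)² = 1 + 4 = 5
d²(T, Cell-2) = (5−11)² + (7−8)² = 36 + 1 = 37
d²(T, Cell-3) = (5−1)² + (7−11)² = 16 + 16 = 32
d²(T, Cell-4) = (5−10)² + (7−3)² = 25 + 16 = 41
d²(T, Cell-5) = (5−12)² + (7−4)² = 49 + 9 = 58
Sorted ascending: Cell-1, Cell-3, Cell-2, … — the second-nearest is Cell-3.

Cell-3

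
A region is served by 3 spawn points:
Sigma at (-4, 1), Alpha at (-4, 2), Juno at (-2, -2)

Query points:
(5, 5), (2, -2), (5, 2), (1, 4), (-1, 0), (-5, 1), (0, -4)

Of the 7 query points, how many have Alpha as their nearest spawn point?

2

(5, 5) — d² to each: Sigma:97, Alpha:90, Juno:98 → nearest is Alpha
(2, -2) — d² to each: Sigma:45, Alpha:52, Juno:16 → nearest is Juno
(5, 2) — d² to each: Sigma:82, Alpha:81, Juno:65 → nearest is Juno
(1, 4) — d² to each: Sigma:34, Alpha:29, Juno:45 → nearest is Alpha
(-1, 0) — d² to each: Sigma:10, Alpha:13, Juno:5 → nearest is Juno
(-5, 1) — d² to each: Sigma:1, Alpha:2, Juno:18 → nearest is Sigma
(0, -4) — d² to each: Sigma:41, Alpha:52, Juno:8 → nearest is Juno
2 of the 7 points have Alpha as nearest.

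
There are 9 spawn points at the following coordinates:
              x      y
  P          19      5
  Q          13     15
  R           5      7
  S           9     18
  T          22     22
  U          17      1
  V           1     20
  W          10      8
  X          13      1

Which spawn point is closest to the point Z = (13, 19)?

Since √ is increasing, it suffices to compare squared distances:
|ZP|² = (13−19)² + (19−5)² = 36 + 196 = 232
|ZQ|² = (13−13)² + (19−15)² = 0 + 16 = 16
|ZR|² = (13−5)² + (19−7)² = 64 + 144 = 208
|ZS|² = (13−9)² + (19−18)² = 16 + 1 = 17
|ZT|² = (13−22)² + (19−22)² = 81 + 9 = 90
|ZU|² = (13−17)² + (19−1)² = 16 + 324 = 340
|ZV|² = (13−1)² + (19−20)² = 144 + 1 = 145
|ZW|² = (13−10)² + (19−8)² = 9 + 121 = 130
|ZX|² = (13−13)² + (19−1)² = 0 + 324 = 324
Minimum is at Q.

Q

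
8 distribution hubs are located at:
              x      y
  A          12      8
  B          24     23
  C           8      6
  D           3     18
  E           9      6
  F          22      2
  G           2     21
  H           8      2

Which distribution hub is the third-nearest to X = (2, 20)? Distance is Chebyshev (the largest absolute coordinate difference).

d(X,A) = max(10, 12) = 12
d(X,B) = max(22, 3) = 22
d(X,C) = max(6, 14) = 14
d(X,D) = max(1, 2) = 2
d(X,E) = max(7, 14) = 14
d(X,F) = max(20, 18) = 20
d(X,G) = max(0, 1) = 1
d(X,H) = max(6, 18) = 18
Sorted ascending: G, D, A, C, … — the third-nearest is A.

A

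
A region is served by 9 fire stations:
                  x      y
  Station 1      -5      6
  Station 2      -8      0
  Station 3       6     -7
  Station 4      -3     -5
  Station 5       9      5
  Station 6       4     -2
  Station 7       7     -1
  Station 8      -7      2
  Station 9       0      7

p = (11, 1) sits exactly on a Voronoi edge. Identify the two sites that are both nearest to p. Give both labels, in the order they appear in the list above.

Squared distances from p to each site:
d²(p, Station 1) = (11−(-5))² + (1−6)² = 256 + 25 = 281
d²(p, Station 2) = (11−(-8))² + (1−0)² = 361 + 1 = 362
d²(p, Station 3) = (11−6)² + (1−(-7))² = 25 + 64 = 89
d²(p, Station 4) = (11−(-3))² + (1−(-5))² = 196 + 36 = 232
d²(p, Station 5) = (11−9)² + (1−5)² = 4 + 16 = 20
d²(p, Station 6) = (11−4)² + (1−(-2))² = 49 + 9 = 58
d²(p, Station 7) = (11−7)² + (1−(-1))² = 16 + 4 = 20
d²(p, Station 8) = (11−(-7))² + (1−2)² = 324 + 1 = 325
d²(p, Station 9) = (11−0)² + (1−7)² = 121 + 36 = 157
p is equidistant from Station 5 and Station 7 (both at squared distance 20), and every other site is strictly farther — so p lies on the Station 5–Station 7 Voronoi edge.

Station 5 and Station 7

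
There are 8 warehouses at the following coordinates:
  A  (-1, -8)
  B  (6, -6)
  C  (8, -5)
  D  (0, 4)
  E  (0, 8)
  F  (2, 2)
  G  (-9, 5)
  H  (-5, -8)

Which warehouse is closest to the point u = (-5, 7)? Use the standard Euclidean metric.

G

Since √ is increasing, it suffices to compare squared distances:
|uA|² = 16 + 225 = 241
|uB|² = 121 + 169 = 290
|uC|² = 169 + 144 = 313
|uD|² = 25 + 9 = 34
|uE|² = 25 + 1 = 26
|uF|² = 49 + 25 = 74
|uG|² = 16 + 4 = 20
|uH|² = 0 + 225 = 225
Minimum is at G.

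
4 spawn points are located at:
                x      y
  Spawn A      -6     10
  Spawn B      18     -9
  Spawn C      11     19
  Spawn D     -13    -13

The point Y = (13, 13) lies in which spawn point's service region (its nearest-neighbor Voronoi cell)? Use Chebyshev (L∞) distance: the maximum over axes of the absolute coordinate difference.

Spawn C

d(Y, Spawn A) = max(19, 3) = 19
d(Y, Spawn B) = max(5, 22) = 22
d(Y, Spawn C) = max(2, 6) = 6
d(Y, Spawn D) = max(26, 26) = 26
The smallest is to Spawn C, so Y lies in the Voronoi region of Spawn C.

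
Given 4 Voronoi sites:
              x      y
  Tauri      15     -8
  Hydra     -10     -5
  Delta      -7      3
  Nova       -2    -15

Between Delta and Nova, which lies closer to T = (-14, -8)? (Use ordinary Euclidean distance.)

Delta

Compare squared distances:
d²(T, Delta) = (-14−(-7))² + (-8−3)² = 49 + 121 = 170
d²(T, Nova) = (-14−(-2))² + (-8−(-15))² = 144 + 49 = 193
170 < 193, so Delta is closer.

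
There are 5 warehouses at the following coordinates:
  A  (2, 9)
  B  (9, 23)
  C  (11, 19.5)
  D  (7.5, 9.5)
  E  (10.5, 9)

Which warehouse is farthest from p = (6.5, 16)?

A

Compare squared distances (the ordering matches that of the actual distances):
|pA|² = 20.25 + 49 = 69.25
|pB|² = 6.25 + 49 = 55.25
|pC|² = 20.25 + 12.25 = 32.5
|pD|² = 1 + 42.25 = 43.25
|pE|² = 16 + 49 = 65
The largest is to A.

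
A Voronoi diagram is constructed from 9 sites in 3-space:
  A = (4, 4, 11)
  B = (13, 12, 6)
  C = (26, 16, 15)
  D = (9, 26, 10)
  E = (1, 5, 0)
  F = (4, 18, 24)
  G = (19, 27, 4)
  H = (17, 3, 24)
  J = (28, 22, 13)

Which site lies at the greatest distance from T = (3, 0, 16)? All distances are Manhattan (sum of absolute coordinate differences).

G

d(T,A) = 1 + 4 + 5 = 10
d(T,B) = 10 + 12 + 10 = 32
d(T,C) = 23 + 16 + 1 = 40
d(T,D) = 6 + 26 + 6 = 38
d(T,E) = 2 + 5 + 16 = 23
d(T,F) = 1 + 18 + 8 = 27
d(T,G) = 16 + 27 + 12 = 55
d(T,H) = 14 + 3 + 8 = 25
d(T,J) = 25 + 22 + 3 = 50
The largest is to G.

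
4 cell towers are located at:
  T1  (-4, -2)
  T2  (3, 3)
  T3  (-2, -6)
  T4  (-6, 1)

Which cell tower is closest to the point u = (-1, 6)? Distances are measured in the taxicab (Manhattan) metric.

T2

d(u,T1) = |-1−(-4)| + |6−(-2)| = 3 + 8 = 11
d(u,T2) = |-1−3| + |6−3| = 4 + 3 = 7
d(u,T3) = |-1−(-2)| + |6−(-6)| = 1 + 12 = 13
d(u,T4) = |-1−(-6)| + |6−1| = 5 + 5 = 10
T2 is nearest.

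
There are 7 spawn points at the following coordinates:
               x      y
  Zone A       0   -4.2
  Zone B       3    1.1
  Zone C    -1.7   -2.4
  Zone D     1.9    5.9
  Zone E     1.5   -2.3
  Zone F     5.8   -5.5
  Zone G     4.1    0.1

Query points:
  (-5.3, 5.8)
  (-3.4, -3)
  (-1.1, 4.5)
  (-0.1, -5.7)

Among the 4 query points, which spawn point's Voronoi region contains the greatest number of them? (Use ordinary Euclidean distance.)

Zone D

(-5.3, 5.8) — d² to each: Zone A:128.09, Zone B:90.98, Zone C:80.2, Zone D:51.85, Zone E:111.85, Zone F:250.9, Zone G:120.85 → nearest is Zone D
(-3.4, -3) — d² to each: Zone A:13, Zone B:57.77, Zone C:3.25, Zone D:107.3, Zone E:24.5, Zone F:90.89, Zone G:65.86 → nearest is Zone C
(-1.1, 4.5) — d² to each: Zone A:76.9, Zone B:28.37, Zone C:47.97, Zone D:10.96, Zone E:53, Zone F:147.61, Zone G:46.4 → nearest is Zone D
(-0.1, -5.7) — d² to each: Zone A:2.26, Zone B:55.85, Zone C:13.45, Zone D:138.56, Zone E:14.12, Zone F:34.85, Zone G:51.28 → nearest is Zone A
Tally — Zone A:1, Zone C:1, Zone D:2. Zone D captures the most (2).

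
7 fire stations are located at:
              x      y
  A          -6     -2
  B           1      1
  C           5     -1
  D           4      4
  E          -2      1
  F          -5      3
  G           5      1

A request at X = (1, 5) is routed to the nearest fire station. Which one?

D

Squared Euclidean distances:
|XA|² = (1−(-6))² + (5−(-2))² = 49 + 49 = 98
|XB|² = (1−1)² + (5−1)² = 0 + 16 = 16
|XC|² = (1−5)² + (5−(-1))² = 16 + 36 = 52
|XD|² = (1−4)² + (5−4)² = 9 + 1 = 10
|XE|² = (1−(-2))² + (5−1)² = 9 + 16 = 25
|XF|² = (1−(-5))² + (5−3)² = 36 + 4 = 40
|XG|² = (1−5)² + (5−1)² = 16 + 16 = 32
D is nearest.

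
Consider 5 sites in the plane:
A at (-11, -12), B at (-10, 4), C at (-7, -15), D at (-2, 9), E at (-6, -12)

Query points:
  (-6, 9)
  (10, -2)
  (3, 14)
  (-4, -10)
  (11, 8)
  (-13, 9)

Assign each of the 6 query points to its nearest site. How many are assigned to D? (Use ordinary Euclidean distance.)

(-6, 9) — d² to each: A:466, B:41, C:577, D:16, E:441 → nearest is D
(10, -2) — d² to each: A:541, B:436, C:458, D:265, E:356 → nearest is D
(3, 14) — d² to each: A:872, B:269, C:941, D:50, E:757 → nearest is D
(-4, -10) — d² to each: A:53, B:232, C:34, D:365, E:8 → nearest is E
(11, 8) — d² to each: A:884, B:457, C:853, D:170, E:689 → nearest is D
(-13, 9) — d² to each: A:445, B:34, C:612, D:121, E:490 → nearest is B
4 of the 6 points have D as nearest.

4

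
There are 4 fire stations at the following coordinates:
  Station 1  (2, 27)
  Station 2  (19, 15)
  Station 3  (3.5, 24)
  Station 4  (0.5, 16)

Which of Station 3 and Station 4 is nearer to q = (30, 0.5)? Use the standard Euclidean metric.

Station 4

Compare squared distances:
d²(q, Station 3) = (30−3.5)² + (0.5−24)² = 702.25 + 552.25 = 1254.5
d²(q, Station 4) = (30−0.5)² + (0.5−16)² = 870.25 + 240.25 = 1110.5
1254.5 > 1110.5, so Station 4 is closer.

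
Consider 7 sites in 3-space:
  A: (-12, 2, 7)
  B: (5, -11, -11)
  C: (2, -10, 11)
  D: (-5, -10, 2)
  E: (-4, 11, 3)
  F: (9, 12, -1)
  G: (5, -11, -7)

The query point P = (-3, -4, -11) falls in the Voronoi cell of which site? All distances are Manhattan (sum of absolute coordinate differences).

B

d(P,A) = 9 + 6 + 18 = 33
d(P,B) = 8 + 7 + 0 = 15
d(P,C) = 5 + 6 + 22 = 33
d(P,D) = 2 + 6 + 13 = 21
d(P,E) = 1 + 15 + 14 = 30
d(P,F) = 12 + 16 + 10 = 38
d(P,G) = 8 + 7 + 4 = 19
B is nearest.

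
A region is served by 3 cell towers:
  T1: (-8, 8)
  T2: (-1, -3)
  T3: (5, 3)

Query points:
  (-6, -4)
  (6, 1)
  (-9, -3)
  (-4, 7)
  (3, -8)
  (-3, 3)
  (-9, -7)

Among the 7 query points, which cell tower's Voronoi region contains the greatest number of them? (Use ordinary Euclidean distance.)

(-6, -4) — d² to each: T1:148, T2:26, T3:170 → nearest is T2
(6, 1) — d² to each: T1:245, T2:65, T3:5 → nearest is T3
(-9, -3) — d² to each: T1:122, T2:64, T3:232 → nearest is T2
(-4, 7) — d² to each: T1:17, T2:109, T3:97 → nearest is T1
(3, -8) — d² to each: T1:377, T2:41, T3:125 → nearest is T2
(-3, 3) — d² to each: T1:50, T2:40, T3:64 → nearest is T2
(-9, -7) — d² to each: T1:226, T2:80, T3:296 → nearest is T2
Tally — T1:1, T2:5, T3:1. T2 captures the most (5).

T2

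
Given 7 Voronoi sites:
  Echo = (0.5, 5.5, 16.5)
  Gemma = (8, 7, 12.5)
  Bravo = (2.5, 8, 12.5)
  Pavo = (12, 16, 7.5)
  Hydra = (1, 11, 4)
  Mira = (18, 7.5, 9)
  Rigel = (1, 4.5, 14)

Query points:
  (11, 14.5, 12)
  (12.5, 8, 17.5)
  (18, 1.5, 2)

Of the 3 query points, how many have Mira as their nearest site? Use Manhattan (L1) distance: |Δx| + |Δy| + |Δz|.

(11, 14.5, 12) — d to each: Echo:24, Gemma:11, Bravo:15.5, Pavo:7, Hydra:21.5, Mira:17, Rigel:22 → nearest is Pavo
(12.5, 8, 17.5) — d to each: Echo:15.5, Gemma:10.5, Bravo:15, Pavo:18.5, Hydra:28, Mira:14.5, Rigel:18.5 → nearest is Gemma
(18, 1.5, 2) — d to each: Echo:36, Gemma:26, Bravo:32.5, Pavo:26, Hydra:28.5, Mira:13, Rigel:32 → nearest is Mira
1 of the 3 points has Mira as nearest.

1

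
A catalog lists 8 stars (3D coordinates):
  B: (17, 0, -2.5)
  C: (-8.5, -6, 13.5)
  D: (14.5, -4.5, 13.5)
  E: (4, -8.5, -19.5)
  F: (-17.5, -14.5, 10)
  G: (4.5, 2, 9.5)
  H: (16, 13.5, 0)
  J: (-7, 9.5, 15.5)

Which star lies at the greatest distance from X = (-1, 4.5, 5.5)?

Squared Euclidean distances:
|XB|² = (-1−17)² + (4.5−0)² + (5.5−(-2.5))² = 324 + 20.25 + 64 = 408.25
|XC|² = (-1−(-8.5))² + (4.5−(-6))² + (5.5−13.5)² = 56.25 + 110.25 + 64 = 230.5
|XD|² = (-1−14.5)² + (4.5−(-4.5))² + (5.5−13.5)² = 240.25 + 81 + 64 = 385.25
|XE|² = (-1−4)² + (4.5−(-8.5))² + (5.5−(-19.5))² = 25 + 169 + 625 = 819
|XF|² = (-1−(-17.5))² + (4.5−(-14.5))² + (5.5−10)² = 272.25 + 361 + 20.25 = 653.5
|XG|² = (-1−4.5)² + (4.5−2)² + (5.5−9.5)² = 30.25 + 6.25 + 16 = 52.5
|XH|² = (-1−16)² + (4.5−13.5)² + (5.5−0)² = 289 + 81 + 30.25 = 400.25
|XJ|² = (-1−(-7))² + (4.5−9.5)² + (5.5−15.5)² = 36 + 25 + 100 = 161
The largest is to E.

E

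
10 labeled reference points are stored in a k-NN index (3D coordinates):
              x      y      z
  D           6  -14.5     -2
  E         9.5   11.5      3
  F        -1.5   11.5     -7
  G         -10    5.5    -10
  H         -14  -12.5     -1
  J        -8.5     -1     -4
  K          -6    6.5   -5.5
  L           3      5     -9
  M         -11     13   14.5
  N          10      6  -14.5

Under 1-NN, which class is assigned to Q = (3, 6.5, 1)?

E

Squared Euclidean distances:
|QD|² = 9 + 441 + 9 = 459
|QE|² = 42.25 + 25 + 4 = 71.25
|QF|² = 20.25 + 25 + 64 = 109.25
|QG|² = 169 + 1 + 121 = 291
|QH|² = 289 + 361 + 4 = 654
|QJ|² = 132.25 + 56.25 + 25 = 213.5
|QK|² = 81 + 0 + 42.25 = 123.25
|QL|² = 0 + 2.25 + 100 = 102.25
|QM|² = 196 + 42.25 + 182.25 = 420.5
|QN|² = 49 + 0.25 + 240.25 = 289.5
E is nearest.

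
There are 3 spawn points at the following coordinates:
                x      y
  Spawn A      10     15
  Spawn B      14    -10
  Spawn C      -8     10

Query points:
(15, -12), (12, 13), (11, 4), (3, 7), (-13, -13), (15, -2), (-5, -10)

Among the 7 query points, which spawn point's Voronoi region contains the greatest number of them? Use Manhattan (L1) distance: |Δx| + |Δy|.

(15, -12) — d to each: Spawn A:32, Spawn B:3, Spawn C:45 → nearest is Spawn B
(12, 13) — d to each: Spawn A:4, Spawn B:25, Spawn C:23 → nearest is Spawn A
(11, 4) — d to each: Spawn A:12, Spawn B:17, Spawn C:25 → nearest is Spawn A
(3, 7) — d to each: Spawn A:15, Spawn B:28, Spawn C:14 → nearest is Spawn C
(-13, -13) — d to each: Spawn A:51, Spawn B:30, Spawn C:28 → nearest is Spawn C
(15, -2) — d to each: Spawn A:22, Spawn B:9, Spawn C:35 → nearest is Spawn B
(-5, -10) — d to each: Spawn A:40, Spawn B:19, Spawn C:23 → nearest is Spawn B
Tally — Spawn A:2, Spawn B:3, Spawn C:2. Spawn B captures the most (3).

Spawn B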